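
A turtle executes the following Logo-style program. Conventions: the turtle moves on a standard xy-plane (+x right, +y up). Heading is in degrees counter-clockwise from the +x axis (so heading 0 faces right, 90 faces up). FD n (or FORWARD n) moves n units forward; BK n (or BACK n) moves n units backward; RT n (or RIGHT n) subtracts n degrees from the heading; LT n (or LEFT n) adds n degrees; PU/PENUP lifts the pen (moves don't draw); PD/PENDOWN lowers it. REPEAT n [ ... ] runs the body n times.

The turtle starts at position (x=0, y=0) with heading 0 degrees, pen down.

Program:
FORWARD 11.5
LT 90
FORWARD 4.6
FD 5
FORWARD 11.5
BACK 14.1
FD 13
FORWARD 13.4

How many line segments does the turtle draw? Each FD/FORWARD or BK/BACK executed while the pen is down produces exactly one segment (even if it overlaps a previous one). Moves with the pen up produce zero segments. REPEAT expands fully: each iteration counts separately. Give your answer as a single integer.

Answer: 7

Derivation:
Executing turtle program step by step:
Start: pos=(0,0), heading=0, pen down
FD 11.5: (0,0) -> (11.5,0) [heading=0, draw]
LT 90: heading 0 -> 90
FD 4.6: (11.5,0) -> (11.5,4.6) [heading=90, draw]
FD 5: (11.5,4.6) -> (11.5,9.6) [heading=90, draw]
FD 11.5: (11.5,9.6) -> (11.5,21.1) [heading=90, draw]
BK 14.1: (11.5,21.1) -> (11.5,7) [heading=90, draw]
FD 13: (11.5,7) -> (11.5,20) [heading=90, draw]
FD 13.4: (11.5,20) -> (11.5,33.4) [heading=90, draw]
Final: pos=(11.5,33.4), heading=90, 7 segment(s) drawn
Segments drawn: 7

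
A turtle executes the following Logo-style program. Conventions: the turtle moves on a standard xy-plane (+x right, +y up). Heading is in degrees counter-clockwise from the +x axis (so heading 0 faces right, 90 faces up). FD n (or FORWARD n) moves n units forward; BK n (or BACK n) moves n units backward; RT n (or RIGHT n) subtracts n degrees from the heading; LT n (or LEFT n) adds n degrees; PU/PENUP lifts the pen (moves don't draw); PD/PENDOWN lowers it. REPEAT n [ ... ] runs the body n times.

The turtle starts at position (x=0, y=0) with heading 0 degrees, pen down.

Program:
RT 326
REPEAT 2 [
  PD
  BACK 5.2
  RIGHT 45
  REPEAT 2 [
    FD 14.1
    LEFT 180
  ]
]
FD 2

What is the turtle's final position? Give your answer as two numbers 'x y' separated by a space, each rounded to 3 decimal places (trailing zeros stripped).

Answer: -8.297 -3.574

Derivation:
Executing turtle program step by step:
Start: pos=(0,0), heading=0, pen down
RT 326: heading 0 -> 34
REPEAT 2 [
  -- iteration 1/2 --
  PD: pen down
  BK 5.2: (0,0) -> (-4.311,-2.908) [heading=34, draw]
  RT 45: heading 34 -> 349
  REPEAT 2 [
    -- iteration 1/2 --
    FD 14.1: (-4.311,-2.908) -> (9.53,-5.598) [heading=349, draw]
    LT 180: heading 349 -> 169
    -- iteration 2/2 --
    FD 14.1: (9.53,-5.598) -> (-4.311,-2.908) [heading=169, draw]
    LT 180: heading 169 -> 349
  ]
  -- iteration 2/2 --
  PD: pen down
  BK 5.2: (-4.311,-2.908) -> (-9.415,-1.916) [heading=349, draw]
  RT 45: heading 349 -> 304
  REPEAT 2 [
    -- iteration 1/2 --
    FD 14.1: (-9.415,-1.916) -> (-1.531,-13.605) [heading=304, draw]
    LT 180: heading 304 -> 124
    -- iteration 2/2 --
    FD 14.1: (-1.531,-13.605) -> (-9.415,-1.916) [heading=124, draw]
    LT 180: heading 124 -> 304
  ]
]
FD 2: (-9.415,-1.916) -> (-8.297,-3.574) [heading=304, draw]
Final: pos=(-8.297,-3.574), heading=304, 7 segment(s) drawn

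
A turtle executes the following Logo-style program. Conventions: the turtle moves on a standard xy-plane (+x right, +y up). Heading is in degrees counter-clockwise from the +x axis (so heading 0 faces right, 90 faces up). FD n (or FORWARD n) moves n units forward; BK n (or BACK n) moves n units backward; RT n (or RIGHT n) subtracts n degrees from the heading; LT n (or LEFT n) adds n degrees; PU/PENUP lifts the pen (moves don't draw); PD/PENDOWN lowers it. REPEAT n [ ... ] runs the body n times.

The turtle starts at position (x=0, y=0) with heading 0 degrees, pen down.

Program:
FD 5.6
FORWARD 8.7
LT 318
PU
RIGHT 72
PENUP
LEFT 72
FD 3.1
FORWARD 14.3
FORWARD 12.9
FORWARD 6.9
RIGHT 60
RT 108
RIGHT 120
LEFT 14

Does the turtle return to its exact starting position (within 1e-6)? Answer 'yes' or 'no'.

Executing turtle program step by step:
Start: pos=(0,0), heading=0, pen down
FD 5.6: (0,0) -> (5.6,0) [heading=0, draw]
FD 8.7: (5.6,0) -> (14.3,0) [heading=0, draw]
LT 318: heading 0 -> 318
PU: pen up
RT 72: heading 318 -> 246
PU: pen up
LT 72: heading 246 -> 318
FD 3.1: (14.3,0) -> (16.604,-2.074) [heading=318, move]
FD 14.3: (16.604,-2.074) -> (27.231,-11.643) [heading=318, move]
FD 12.9: (27.231,-11.643) -> (36.817,-20.275) [heading=318, move]
FD 6.9: (36.817,-20.275) -> (41.945,-24.892) [heading=318, move]
RT 60: heading 318 -> 258
RT 108: heading 258 -> 150
RT 120: heading 150 -> 30
LT 14: heading 30 -> 44
Final: pos=(41.945,-24.892), heading=44, 2 segment(s) drawn

Start position: (0, 0)
Final position: (41.945, -24.892)
Distance = 48.775; >= 1e-6 -> NOT closed

Answer: no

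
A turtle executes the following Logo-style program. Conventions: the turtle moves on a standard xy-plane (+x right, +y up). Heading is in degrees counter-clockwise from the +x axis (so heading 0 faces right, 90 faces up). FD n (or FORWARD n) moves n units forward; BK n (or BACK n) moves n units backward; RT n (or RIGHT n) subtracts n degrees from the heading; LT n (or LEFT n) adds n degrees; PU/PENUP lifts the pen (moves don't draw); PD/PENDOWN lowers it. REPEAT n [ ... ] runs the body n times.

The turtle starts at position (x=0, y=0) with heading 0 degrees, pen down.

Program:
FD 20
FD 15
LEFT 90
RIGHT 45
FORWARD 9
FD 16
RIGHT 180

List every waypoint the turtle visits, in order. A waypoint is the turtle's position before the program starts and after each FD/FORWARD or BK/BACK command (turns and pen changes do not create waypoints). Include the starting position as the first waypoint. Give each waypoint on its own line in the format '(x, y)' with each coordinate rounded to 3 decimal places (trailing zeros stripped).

Executing turtle program step by step:
Start: pos=(0,0), heading=0, pen down
FD 20: (0,0) -> (20,0) [heading=0, draw]
FD 15: (20,0) -> (35,0) [heading=0, draw]
LT 90: heading 0 -> 90
RT 45: heading 90 -> 45
FD 9: (35,0) -> (41.364,6.364) [heading=45, draw]
FD 16: (41.364,6.364) -> (52.678,17.678) [heading=45, draw]
RT 180: heading 45 -> 225
Final: pos=(52.678,17.678), heading=225, 4 segment(s) drawn
Waypoints (5 total):
(0, 0)
(20, 0)
(35, 0)
(41.364, 6.364)
(52.678, 17.678)

Answer: (0, 0)
(20, 0)
(35, 0)
(41.364, 6.364)
(52.678, 17.678)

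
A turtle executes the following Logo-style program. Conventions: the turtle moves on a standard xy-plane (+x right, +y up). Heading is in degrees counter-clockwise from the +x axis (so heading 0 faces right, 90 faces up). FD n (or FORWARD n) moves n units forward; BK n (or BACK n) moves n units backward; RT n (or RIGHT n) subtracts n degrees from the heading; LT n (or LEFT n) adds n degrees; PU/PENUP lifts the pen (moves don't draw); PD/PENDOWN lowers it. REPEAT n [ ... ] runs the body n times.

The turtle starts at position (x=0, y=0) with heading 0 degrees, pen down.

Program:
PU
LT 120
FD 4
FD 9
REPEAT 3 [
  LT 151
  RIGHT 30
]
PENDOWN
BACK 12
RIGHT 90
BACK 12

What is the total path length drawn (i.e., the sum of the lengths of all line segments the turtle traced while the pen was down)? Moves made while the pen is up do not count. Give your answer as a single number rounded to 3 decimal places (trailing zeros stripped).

Executing turtle program step by step:
Start: pos=(0,0), heading=0, pen down
PU: pen up
LT 120: heading 0 -> 120
FD 4: (0,0) -> (-2,3.464) [heading=120, move]
FD 9: (-2,3.464) -> (-6.5,11.258) [heading=120, move]
REPEAT 3 [
  -- iteration 1/3 --
  LT 151: heading 120 -> 271
  RT 30: heading 271 -> 241
  -- iteration 2/3 --
  LT 151: heading 241 -> 32
  RT 30: heading 32 -> 2
  -- iteration 3/3 --
  LT 151: heading 2 -> 153
  RT 30: heading 153 -> 123
]
PD: pen down
BK 12: (-6.5,11.258) -> (0.036,1.194) [heading=123, draw]
RT 90: heading 123 -> 33
BK 12: (0.036,1.194) -> (-10.028,-5.341) [heading=33, draw]
Final: pos=(-10.028,-5.341), heading=33, 2 segment(s) drawn

Segment lengths:
  seg 1: (-6.5,11.258) -> (0.036,1.194), length = 12
  seg 2: (0.036,1.194) -> (-10.028,-5.341), length = 12
Total = 24

Answer: 24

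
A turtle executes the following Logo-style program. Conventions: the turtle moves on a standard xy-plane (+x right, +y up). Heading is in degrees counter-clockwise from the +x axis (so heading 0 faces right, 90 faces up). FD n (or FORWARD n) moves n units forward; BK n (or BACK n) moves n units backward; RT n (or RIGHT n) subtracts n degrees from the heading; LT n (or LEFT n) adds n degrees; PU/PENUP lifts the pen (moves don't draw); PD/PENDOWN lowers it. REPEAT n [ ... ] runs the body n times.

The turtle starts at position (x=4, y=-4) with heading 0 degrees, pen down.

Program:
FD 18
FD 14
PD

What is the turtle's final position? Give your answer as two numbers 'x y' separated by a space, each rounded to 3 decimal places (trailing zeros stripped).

Executing turtle program step by step:
Start: pos=(4,-4), heading=0, pen down
FD 18: (4,-4) -> (22,-4) [heading=0, draw]
FD 14: (22,-4) -> (36,-4) [heading=0, draw]
PD: pen down
Final: pos=(36,-4), heading=0, 2 segment(s) drawn

Answer: 36 -4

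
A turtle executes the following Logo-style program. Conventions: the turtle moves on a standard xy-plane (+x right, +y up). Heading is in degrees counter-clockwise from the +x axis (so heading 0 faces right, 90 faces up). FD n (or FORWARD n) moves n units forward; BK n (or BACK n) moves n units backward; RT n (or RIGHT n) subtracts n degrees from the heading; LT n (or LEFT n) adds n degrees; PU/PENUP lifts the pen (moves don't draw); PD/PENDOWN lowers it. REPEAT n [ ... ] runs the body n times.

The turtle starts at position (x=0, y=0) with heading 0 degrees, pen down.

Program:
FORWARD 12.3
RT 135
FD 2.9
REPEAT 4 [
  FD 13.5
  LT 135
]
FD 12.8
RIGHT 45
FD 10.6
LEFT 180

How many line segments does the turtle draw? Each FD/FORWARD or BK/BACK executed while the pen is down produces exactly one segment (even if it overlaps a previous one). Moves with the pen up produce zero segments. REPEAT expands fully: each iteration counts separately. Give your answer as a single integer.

Answer: 8

Derivation:
Executing turtle program step by step:
Start: pos=(0,0), heading=0, pen down
FD 12.3: (0,0) -> (12.3,0) [heading=0, draw]
RT 135: heading 0 -> 225
FD 2.9: (12.3,0) -> (10.249,-2.051) [heading=225, draw]
REPEAT 4 [
  -- iteration 1/4 --
  FD 13.5: (10.249,-2.051) -> (0.703,-11.597) [heading=225, draw]
  LT 135: heading 225 -> 0
  -- iteration 2/4 --
  FD 13.5: (0.703,-11.597) -> (14.203,-11.597) [heading=0, draw]
  LT 135: heading 0 -> 135
  -- iteration 3/4 --
  FD 13.5: (14.203,-11.597) -> (4.658,-2.051) [heading=135, draw]
  LT 135: heading 135 -> 270
  -- iteration 4/4 --
  FD 13.5: (4.658,-2.051) -> (4.658,-15.551) [heading=270, draw]
  LT 135: heading 270 -> 45
]
FD 12.8: (4.658,-15.551) -> (13.708,-6.5) [heading=45, draw]
RT 45: heading 45 -> 0
FD 10.6: (13.708,-6.5) -> (24.308,-6.5) [heading=0, draw]
LT 180: heading 0 -> 180
Final: pos=(24.308,-6.5), heading=180, 8 segment(s) drawn
Segments drawn: 8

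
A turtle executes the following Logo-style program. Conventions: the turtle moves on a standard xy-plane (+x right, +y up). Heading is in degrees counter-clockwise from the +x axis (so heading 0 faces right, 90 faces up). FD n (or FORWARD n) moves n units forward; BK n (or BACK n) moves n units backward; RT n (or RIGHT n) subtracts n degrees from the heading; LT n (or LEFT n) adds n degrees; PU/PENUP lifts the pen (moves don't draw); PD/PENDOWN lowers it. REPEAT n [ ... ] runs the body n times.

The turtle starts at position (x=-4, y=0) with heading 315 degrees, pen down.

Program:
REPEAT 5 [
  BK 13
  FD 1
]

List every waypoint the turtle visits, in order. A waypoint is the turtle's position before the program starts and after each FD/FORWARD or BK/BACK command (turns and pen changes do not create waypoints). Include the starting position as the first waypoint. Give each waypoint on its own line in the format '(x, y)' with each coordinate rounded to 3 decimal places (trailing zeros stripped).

Answer: (-4, 0)
(-13.192, 9.192)
(-12.485, 8.485)
(-21.678, 17.678)
(-20.971, 16.971)
(-30.163, 26.163)
(-29.456, 25.456)
(-38.648, 34.648)
(-37.941, 33.941)
(-47.134, 43.134)
(-46.426, 42.426)

Derivation:
Executing turtle program step by step:
Start: pos=(-4,0), heading=315, pen down
REPEAT 5 [
  -- iteration 1/5 --
  BK 13: (-4,0) -> (-13.192,9.192) [heading=315, draw]
  FD 1: (-13.192,9.192) -> (-12.485,8.485) [heading=315, draw]
  -- iteration 2/5 --
  BK 13: (-12.485,8.485) -> (-21.678,17.678) [heading=315, draw]
  FD 1: (-21.678,17.678) -> (-20.971,16.971) [heading=315, draw]
  -- iteration 3/5 --
  BK 13: (-20.971,16.971) -> (-30.163,26.163) [heading=315, draw]
  FD 1: (-30.163,26.163) -> (-29.456,25.456) [heading=315, draw]
  -- iteration 4/5 --
  BK 13: (-29.456,25.456) -> (-38.648,34.648) [heading=315, draw]
  FD 1: (-38.648,34.648) -> (-37.941,33.941) [heading=315, draw]
  -- iteration 5/5 --
  BK 13: (-37.941,33.941) -> (-47.134,43.134) [heading=315, draw]
  FD 1: (-47.134,43.134) -> (-46.426,42.426) [heading=315, draw]
]
Final: pos=(-46.426,42.426), heading=315, 10 segment(s) drawn
Waypoints (11 total):
(-4, 0)
(-13.192, 9.192)
(-12.485, 8.485)
(-21.678, 17.678)
(-20.971, 16.971)
(-30.163, 26.163)
(-29.456, 25.456)
(-38.648, 34.648)
(-37.941, 33.941)
(-47.134, 43.134)
(-46.426, 42.426)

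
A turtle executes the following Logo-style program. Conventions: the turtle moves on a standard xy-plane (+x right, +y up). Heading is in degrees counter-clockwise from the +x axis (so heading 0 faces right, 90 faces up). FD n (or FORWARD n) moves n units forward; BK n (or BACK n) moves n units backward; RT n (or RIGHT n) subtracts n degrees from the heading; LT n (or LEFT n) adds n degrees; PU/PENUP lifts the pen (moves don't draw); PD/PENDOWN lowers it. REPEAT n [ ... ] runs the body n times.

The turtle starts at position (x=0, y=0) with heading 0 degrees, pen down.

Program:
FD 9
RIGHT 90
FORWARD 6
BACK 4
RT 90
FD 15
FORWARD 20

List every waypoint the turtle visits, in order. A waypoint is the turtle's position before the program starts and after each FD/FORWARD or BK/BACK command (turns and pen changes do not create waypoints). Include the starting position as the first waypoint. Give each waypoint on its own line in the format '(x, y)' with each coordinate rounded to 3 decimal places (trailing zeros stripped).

Answer: (0, 0)
(9, 0)
(9, -6)
(9, -2)
(-6, -2)
(-26, -2)

Derivation:
Executing turtle program step by step:
Start: pos=(0,0), heading=0, pen down
FD 9: (0,0) -> (9,0) [heading=0, draw]
RT 90: heading 0 -> 270
FD 6: (9,0) -> (9,-6) [heading=270, draw]
BK 4: (9,-6) -> (9,-2) [heading=270, draw]
RT 90: heading 270 -> 180
FD 15: (9,-2) -> (-6,-2) [heading=180, draw]
FD 20: (-6,-2) -> (-26,-2) [heading=180, draw]
Final: pos=(-26,-2), heading=180, 5 segment(s) drawn
Waypoints (6 total):
(0, 0)
(9, 0)
(9, -6)
(9, -2)
(-6, -2)
(-26, -2)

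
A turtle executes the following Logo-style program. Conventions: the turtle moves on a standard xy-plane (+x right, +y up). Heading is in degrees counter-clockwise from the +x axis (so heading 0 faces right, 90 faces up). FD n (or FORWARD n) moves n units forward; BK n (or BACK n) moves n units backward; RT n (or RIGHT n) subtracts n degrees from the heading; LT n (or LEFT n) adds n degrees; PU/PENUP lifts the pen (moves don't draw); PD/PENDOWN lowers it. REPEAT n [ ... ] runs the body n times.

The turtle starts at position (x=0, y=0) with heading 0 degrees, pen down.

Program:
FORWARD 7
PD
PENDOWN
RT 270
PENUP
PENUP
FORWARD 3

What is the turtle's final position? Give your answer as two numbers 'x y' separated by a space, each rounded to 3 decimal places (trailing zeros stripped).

Executing turtle program step by step:
Start: pos=(0,0), heading=0, pen down
FD 7: (0,0) -> (7,0) [heading=0, draw]
PD: pen down
PD: pen down
RT 270: heading 0 -> 90
PU: pen up
PU: pen up
FD 3: (7,0) -> (7,3) [heading=90, move]
Final: pos=(7,3), heading=90, 1 segment(s) drawn

Answer: 7 3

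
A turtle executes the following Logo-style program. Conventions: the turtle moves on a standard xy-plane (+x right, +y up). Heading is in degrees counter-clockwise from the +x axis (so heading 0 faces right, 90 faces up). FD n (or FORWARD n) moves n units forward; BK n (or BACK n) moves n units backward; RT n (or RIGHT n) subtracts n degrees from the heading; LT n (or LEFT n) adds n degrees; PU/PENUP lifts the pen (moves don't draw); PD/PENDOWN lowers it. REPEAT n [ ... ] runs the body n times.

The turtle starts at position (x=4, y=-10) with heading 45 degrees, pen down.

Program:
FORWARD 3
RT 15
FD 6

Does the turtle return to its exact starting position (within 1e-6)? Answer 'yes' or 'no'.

Executing turtle program step by step:
Start: pos=(4,-10), heading=45, pen down
FD 3: (4,-10) -> (6.121,-7.879) [heading=45, draw]
RT 15: heading 45 -> 30
FD 6: (6.121,-7.879) -> (11.317,-4.879) [heading=30, draw]
Final: pos=(11.317,-4.879), heading=30, 2 segment(s) drawn

Start position: (4, -10)
Final position: (11.317, -4.879)
Distance = 8.932; >= 1e-6 -> NOT closed

Answer: no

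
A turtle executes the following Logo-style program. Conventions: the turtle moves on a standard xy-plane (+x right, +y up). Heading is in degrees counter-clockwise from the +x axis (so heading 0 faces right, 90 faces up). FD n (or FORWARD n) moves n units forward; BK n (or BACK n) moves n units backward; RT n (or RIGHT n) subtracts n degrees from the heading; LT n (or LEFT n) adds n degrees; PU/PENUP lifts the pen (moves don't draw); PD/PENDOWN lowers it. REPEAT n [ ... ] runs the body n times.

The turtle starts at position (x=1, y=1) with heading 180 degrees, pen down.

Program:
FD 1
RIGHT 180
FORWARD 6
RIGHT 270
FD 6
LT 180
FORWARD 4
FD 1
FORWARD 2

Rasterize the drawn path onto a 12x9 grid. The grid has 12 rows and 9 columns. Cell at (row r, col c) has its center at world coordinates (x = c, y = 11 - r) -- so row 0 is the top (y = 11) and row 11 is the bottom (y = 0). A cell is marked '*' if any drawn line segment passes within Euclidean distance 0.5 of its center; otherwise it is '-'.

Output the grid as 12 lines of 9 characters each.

Answer: ---------
---------
---------
---------
------*--
------*--
------*--
------*--
------*--
------*--
*******--
------*--

Derivation:
Segment 0: (1,1) -> (0,1)
Segment 1: (0,1) -> (6,1)
Segment 2: (6,1) -> (6,7)
Segment 3: (6,7) -> (6,3)
Segment 4: (6,3) -> (6,2)
Segment 5: (6,2) -> (6,0)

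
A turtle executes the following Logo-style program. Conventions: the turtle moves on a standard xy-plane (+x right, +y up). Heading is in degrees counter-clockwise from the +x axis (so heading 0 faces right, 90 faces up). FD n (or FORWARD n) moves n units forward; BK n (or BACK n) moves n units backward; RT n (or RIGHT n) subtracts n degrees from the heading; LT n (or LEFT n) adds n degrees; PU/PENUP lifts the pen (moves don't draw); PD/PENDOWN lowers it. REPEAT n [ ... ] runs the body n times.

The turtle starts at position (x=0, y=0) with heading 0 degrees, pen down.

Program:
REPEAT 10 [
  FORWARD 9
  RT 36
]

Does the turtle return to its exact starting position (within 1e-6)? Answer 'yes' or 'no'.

Answer: yes

Derivation:
Executing turtle program step by step:
Start: pos=(0,0), heading=0, pen down
REPEAT 10 [
  -- iteration 1/10 --
  FD 9: (0,0) -> (9,0) [heading=0, draw]
  RT 36: heading 0 -> 324
  -- iteration 2/10 --
  FD 9: (9,0) -> (16.281,-5.29) [heading=324, draw]
  RT 36: heading 324 -> 288
  -- iteration 3/10 --
  FD 9: (16.281,-5.29) -> (19.062,-13.85) [heading=288, draw]
  RT 36: heading 288 -> 252
  -- iteration 4/10 --
  FD 9: (19.062,-13.85) -> (16.281,-22.409) [heading=252, draw]
  RT 36: heading 252 -> 216
  -- iteration 5/10 --
  FD 9: (16.281,-22.409) -> (9,-27.699) [heading=216, draw]
  RT 36: heading 216 -> 180
  -- iteration 6/10 --
  FD 9: (9,-27.699) -> (0,-27.699) [heading=180, draw]
  RT 36: heading 180 -> 144
  -- iteration 7/10 --
  FD 9: (0,-27.699) -> (-7.281,-22.409) [heading=144, draw]
  RT 36: heading 144 -> 108
  -- iteration 8/10 --
  FD 9: (-7.281,-22.409) -> (-10.062,-13.85) [heading=108, draw]
  RT 36: heading 108 -> 72
  -- iteration 9/10 --
  FD 9: (-10.062,-13.85) -> (-7.281,-5.29) [heading=72, draw]
  RT 36: heading 72 -> 36
  -- iteration 10/10 --
  FD 9: (-7.281,-5.29) -> (0,0) [heading=36, draw]
  RT 36: heading 36 -> 0
]
Final: pos=(0,0), heading=0, 10 segment(s) drawn

Start position: (0, 0)
Final position: (0, 0)
Distance = 0; < 1e-6 -> CLOSED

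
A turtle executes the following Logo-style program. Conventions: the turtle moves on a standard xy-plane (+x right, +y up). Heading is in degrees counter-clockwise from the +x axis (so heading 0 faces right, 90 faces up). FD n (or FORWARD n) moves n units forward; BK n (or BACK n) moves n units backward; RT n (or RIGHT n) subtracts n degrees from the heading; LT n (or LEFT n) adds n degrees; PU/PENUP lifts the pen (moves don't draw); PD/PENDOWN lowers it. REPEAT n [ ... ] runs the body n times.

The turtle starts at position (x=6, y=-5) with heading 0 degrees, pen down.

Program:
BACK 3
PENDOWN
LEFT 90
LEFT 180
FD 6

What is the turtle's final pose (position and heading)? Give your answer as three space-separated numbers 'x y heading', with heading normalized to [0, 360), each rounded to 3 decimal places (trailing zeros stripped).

Answer: 3 -11 270

Derivation:
Executing turtle program step by step:
Start: pos=(6,-5), heading=0, pen down
BK 3: (6,-5) -> (3,-5) [heading=0, draw]
PD: pen down
LT 90: heading 0 -> 90
LT 180: heading 90 -> 270
FD 6: (3,-5) -> (3,-11) [heading=270, draw]
Final: pos=(3,-11), heading=270, 2 segment(s) drawn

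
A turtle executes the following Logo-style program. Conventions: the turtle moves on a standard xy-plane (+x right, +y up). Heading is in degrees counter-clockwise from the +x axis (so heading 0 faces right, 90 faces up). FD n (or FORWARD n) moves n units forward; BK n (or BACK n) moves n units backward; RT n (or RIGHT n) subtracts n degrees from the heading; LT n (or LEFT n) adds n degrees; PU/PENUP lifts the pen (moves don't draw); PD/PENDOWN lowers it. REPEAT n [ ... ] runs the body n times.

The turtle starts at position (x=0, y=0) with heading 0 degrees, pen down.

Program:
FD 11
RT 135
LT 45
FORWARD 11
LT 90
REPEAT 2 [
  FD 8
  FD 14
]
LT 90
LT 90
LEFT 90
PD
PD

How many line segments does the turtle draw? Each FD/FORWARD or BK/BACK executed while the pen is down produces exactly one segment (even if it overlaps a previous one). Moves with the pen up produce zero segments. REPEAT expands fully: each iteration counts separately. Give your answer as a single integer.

Answer: 6

Derivation:
Executing turtle program step by step:
Start: pos=(0,0), heading=0, pen down
FD 11: (0,0) -> (11,0) [heading=0, draw]
RT 135: heading 0 -> 225
LT 45: heading 225 -> 270
FD 11: (11,0) -> (11,-11) [heading=270, draw]
LT 90: heading 270 -> 0
REPEAT 2 [
  -- iteration 1/2 --
  FD 8: (11,-11) -> (19,-11) [heading=0, draw]
  FD 14: (19,-11) -> (33,-11) [heading=0, draw]
  -- iteration 2/2 --
  FD 8: (33,-11) -> (41,-11) [heading=0, draw]
  FD 14: (41,-11) -> (55,-11) [heading=0, draw]
]
LT 90: heading 0 -> 90
LT 90: heading 90 -> 180
LT 90: heading 180 -> 270
PD: pen down
PD: pen down
Final: pos=(55,-11), heading=270, 6 segment(s) drawn
Segments drawn: 6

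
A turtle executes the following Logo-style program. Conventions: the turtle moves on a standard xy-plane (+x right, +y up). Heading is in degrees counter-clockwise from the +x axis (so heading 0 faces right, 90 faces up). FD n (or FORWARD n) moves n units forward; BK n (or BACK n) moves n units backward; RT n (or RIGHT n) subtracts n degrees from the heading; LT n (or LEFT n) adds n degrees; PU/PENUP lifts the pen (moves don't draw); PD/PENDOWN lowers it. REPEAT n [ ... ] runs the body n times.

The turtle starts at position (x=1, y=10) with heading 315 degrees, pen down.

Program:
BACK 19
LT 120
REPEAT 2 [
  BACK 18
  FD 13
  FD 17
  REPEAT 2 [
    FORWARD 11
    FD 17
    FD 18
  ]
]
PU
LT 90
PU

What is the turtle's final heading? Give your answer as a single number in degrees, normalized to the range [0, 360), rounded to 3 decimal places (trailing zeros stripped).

Executing turtle program step by step:
Start: pos=(1,10), heading=315, pen down
BK 19: (1,10) -> (-12.435,23.435) [heading=315, draw]
LT 120: heading 315 -> 75
REPEAT 2 [
  -- iteration 1/2 --
  BK 18: (-12.435,23.435) -> (-17.094,6.048) [heading=75, draw]
  FD 13: (-17.094,6.048) -> (-13.729,18.605) [heading=75, draw]
  FD 17: (-13.729,18.605) -> (-9.329,35.026) [heading=75, draw]
  REPEAT 2 [
    -- iteration 1/2 --
    FD 11: (-9.329,35.026) -> (-6.482,45.651) [heading=75, draw]
    FD 17: (-6.482,45.651) -> (-2.082,62.072) [heading=75, draw]
    FD 18: (-2.082,62.072) -> (2.576,79.459) [heading=75, draw]
    -- iteration 2/2 --
    FD 11: (2.576,79.459) -> (5.423,90.084) [heading=75, draw]
    FD 17: (5.423,90.084) -> (9.823,106.505) [heading=75, draw]
    FD 18: (9.823,106.505) -> (14.482,123.891) [heading=75, draw]
  ]
  -- iteration 2/2 --
  BK 18: (14.482,123.891) -> (9.823,106.505) [heading=75, draw]
  FD 13: (9.823,106.505) -> (13.188,119.062) [heading=75, draw]
  FD 17: (13.188,119.062) -> (17.588,135.482) [heading=75, draw]
  REPEAT 2 [
    -- iteration 1/2 --
    FD 11: (17.588,135.482) -> (20.435,146.108) [heading=75, draw]
    FD 17: (20.435,146.108) -> (24.835,162.528) [heading=75, draw]
    FD 18: (24.835,162.528) -> (29.494,179.915) [heading=75, draw]
    -- iteration 2/2 --
    FD 11: (29.494,179.915) -> (32.341,190.54) [heading=75, draw]
    FD 17: (32.341,190.54) -> (36.741,206.961) [heading=75, draw]
    FD 18: (36.741,206.961) -> (41.399,224.348) [heading=75, draw]
  ]
]
PU: pen up
LT 90: heading 75 -> 165
PU: pen up
Final: pos=(41.399,224.348), heading=165, 19 segment(s) drawn

Answer: 165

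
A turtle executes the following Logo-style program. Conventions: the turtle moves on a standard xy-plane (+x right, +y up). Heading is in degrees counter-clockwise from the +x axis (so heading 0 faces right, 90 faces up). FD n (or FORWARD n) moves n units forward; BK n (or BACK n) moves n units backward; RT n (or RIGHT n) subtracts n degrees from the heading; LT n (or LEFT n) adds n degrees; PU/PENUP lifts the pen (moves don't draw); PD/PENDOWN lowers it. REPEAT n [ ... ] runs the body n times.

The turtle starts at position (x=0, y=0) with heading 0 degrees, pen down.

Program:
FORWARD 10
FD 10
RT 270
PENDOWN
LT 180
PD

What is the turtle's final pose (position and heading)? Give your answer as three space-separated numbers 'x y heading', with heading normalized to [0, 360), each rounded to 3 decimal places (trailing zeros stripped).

Answer: 20 0 270

Derivation:
Executing turtle program step by step:
Start: pos=(0,0), heading=0, pen down
FD 10: (0,0) -> (10,0) [heading=0, draw]
FD 10: (10,0) -> (20,0) [heading=0, draw]
RT 270: heading 0 -> 90
PD: pen down
LT 180: heading 90 -> 270
PD: pen down
Final: pos=(20,0), heading=270, 2 segment(s) drawn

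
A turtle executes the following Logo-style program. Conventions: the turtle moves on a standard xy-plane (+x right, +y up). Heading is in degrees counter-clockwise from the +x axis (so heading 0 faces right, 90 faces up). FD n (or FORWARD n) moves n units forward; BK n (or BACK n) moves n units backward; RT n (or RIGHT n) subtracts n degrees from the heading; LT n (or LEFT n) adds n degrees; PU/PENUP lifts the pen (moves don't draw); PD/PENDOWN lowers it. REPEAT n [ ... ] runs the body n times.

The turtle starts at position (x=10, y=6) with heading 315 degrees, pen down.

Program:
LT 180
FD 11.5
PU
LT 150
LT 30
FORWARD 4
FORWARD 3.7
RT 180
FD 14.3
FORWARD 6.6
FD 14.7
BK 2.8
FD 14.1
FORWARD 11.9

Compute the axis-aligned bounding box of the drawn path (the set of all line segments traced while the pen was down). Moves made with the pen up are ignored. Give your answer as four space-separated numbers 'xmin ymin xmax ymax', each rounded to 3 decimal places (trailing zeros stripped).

Answer: 1.868 6 10 14.132

Derivation:
Executing turtle program step by step:
Start: pos=(10,6), heading=315, pen down
LT 180: heading 315 -> 135
FD 11.5: (10,6) -> (1.868,14.132) [heading=135, draw]
PU: pen up
LT 150: heading 135 -> 285
LT 30: heading 285 -> 315
FD 4: (1.868,14.132) -> (4.697,11.303) [heading=315, move]
FD 3.7: (4.697,11.303) -> (7.313,8.687) [heading=315, move]
RT 180: heading 315 -> 135
FD 14.3: (7.313,8.687) -> (-2.799,18.799) [heading=135, move]
FD 6.6: (-2.799,18.799) -> (-7.466,23.466) [heading=135, move]
FD 14.7: (-7.466,23.466) -> (-17.86,33.86) [heading=135, move]
BK 2.8: (-17.86,33.86) -> (-15.88,31.88) [heading=135, move]
FD 14.1: (-15.88,31.88) -> (-25.85,41.85) [heading=135, move]
FD 11.9: (-25.85,41.85) -> (-34.265,50.265) [heading=135, move]
Final: pos=(-34.265,50.265), heading=135, 1 segment(s) drawn

Segment endpoints: x in {1.868, 10}, y in {6, 14.132}
xmin=1.868, ymin=6, xmax=10, ymax=14.132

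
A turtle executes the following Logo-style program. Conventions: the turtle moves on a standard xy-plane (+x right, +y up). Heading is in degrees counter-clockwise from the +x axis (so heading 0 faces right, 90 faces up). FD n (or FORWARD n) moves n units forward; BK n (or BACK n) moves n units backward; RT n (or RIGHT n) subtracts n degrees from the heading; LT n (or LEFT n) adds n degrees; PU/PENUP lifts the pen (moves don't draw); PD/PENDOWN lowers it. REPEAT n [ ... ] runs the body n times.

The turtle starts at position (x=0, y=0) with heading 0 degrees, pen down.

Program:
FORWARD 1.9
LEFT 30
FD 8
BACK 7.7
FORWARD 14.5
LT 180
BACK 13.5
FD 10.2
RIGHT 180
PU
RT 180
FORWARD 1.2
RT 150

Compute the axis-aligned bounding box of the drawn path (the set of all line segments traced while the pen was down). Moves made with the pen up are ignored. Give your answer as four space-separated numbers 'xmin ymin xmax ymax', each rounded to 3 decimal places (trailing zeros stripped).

Answer: 0 0 26.409 14.15

Derivation:
Executing turtle program step by step:
Start: pos=(0,0), heading=0, pen down
FD 1.9: (0,0) -> (1.9,0) [heading=0, draw]
LT 30: heading 0 -> 30
FD 8: (1.9,0) -> (8.828,4) [heading=30, draw]
BK 7.7: (8.828,4) -> (2.16,0.15) [heading=30, draw]
FD 14.5: (2.16,0.15) -> (14.717,7.4) [heading=30, draw]
LT 180: heading 30 -> 210
BK 13.5: (14.717,7.4) -> (26.409,14.15) [heading=210, draw]
FD 10.2: (26.409,14.15) -> (17.575,9.05) [heading=210, draw]
RT 180: heading 210 -> 30
PU: pen up
RT 180: heading 30 -> 210
FD 1.2: (17.575,9.05) -> (16.536,8.45) [heading=210, move]
RT 150: heading 210 -> 60
Final: pos=(16.536,8.45), heading=60, 6 segment(s) drawn

Segment endpoints: x in {0, 1.9, 2.16, 8.828, 14.717, 17.575, 26.409}, y in {0, 0.15, 4, 7.4, 9.05, 14.15}
xmin=0, ymin=0, xmax=26.409, ymax=14.15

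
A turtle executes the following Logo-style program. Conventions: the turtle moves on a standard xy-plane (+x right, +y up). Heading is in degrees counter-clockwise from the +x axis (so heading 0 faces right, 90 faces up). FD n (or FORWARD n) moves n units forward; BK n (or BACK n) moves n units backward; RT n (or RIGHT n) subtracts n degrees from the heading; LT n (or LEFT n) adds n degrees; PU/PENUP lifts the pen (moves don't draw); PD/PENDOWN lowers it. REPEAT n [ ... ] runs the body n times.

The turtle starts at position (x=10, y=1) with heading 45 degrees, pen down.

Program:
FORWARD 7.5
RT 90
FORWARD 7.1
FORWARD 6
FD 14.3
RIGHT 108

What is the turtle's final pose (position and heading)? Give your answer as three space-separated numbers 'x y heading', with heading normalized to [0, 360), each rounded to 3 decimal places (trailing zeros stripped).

Answer: 34.678 -13.071 207

Derivation:
Executing turtle program step by step:
Start: pos=(10,1), heading=45, pen down
FD 7.5: (10,1) -> (15.303,6.303) [heading=45, draw]
RT 90: heading 45 -> 315
FD 7.1: (15.303,6.303) -> (20.324,1.283) [heading=315, draw]
FD 6: (20.324,1.283) -> (24.566,-2.96) [heading=315, draw]
FD 14.3: (24.566,-2.96) -> (34.678,-13.071) [heading=315, draw]
RT 108: heading 315 -> 207
Final: pos=(34.678,-13.071), heading=207, 4 segment(s) drawn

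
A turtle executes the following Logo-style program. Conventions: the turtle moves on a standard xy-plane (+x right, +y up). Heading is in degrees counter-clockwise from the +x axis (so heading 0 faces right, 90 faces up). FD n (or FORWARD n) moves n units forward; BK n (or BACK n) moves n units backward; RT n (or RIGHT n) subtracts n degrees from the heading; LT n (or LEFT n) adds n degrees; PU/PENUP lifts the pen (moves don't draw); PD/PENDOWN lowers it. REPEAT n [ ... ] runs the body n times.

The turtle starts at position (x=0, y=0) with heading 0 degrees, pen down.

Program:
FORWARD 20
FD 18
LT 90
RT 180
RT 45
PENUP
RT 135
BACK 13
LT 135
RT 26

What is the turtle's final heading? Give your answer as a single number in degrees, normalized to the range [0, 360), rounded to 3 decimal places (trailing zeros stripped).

Executing turtle program step by step:
Start: pos=(0,0), heading=0, pen down
FD 20: (0,0) -> (20,0) [heading=0, draw]
FD 18: (20,0) -> (38,0) [heading=0, draw]
LT 90: heading 0 -> 90
RT 180: heading 90 -> 270
RT 45: heading 270 -> 225
PU: pen up
RT 135: heading 225 -> 90
BK 13: (38,0) -> (38,-13) [heading=90, move]
LT 135: heading 90 -> 225
RT 26: heading 225 -> 199
Final: pos=(38,-13), heading=199, 2 segment(s) drawn

Answer: 199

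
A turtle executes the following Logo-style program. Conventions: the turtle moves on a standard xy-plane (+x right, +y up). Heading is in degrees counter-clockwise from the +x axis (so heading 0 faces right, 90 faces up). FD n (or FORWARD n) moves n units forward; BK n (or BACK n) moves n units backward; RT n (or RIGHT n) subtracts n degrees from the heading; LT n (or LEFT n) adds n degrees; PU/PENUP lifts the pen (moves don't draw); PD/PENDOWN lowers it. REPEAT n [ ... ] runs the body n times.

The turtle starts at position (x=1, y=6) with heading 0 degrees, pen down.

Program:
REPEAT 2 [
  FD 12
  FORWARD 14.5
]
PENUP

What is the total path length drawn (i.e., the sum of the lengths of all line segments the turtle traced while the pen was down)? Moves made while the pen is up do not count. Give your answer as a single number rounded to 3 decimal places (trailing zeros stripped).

Executing turtle program step by step:
Start: pos=(1,6), heading=0, pen down
REPEAT 2 [
  -- iteration 1/2 --
  FD 12: (1,6) -> (13,6) [heading=0, draw]
  FD 14.5: (13,6) -> (27.5,6) [heading=0, draw]
  -- iteration 2/2 --
  FD 12: (27.5,6) -> (39.5,6) [heading=0, draw]
  FD 14.5: (39.5,6) -> (54,6) [heading=0, draw]
]
PU: pen up
Final: pos=(54,6), heading=0, 4 segment(s) drawn

Segment lengths:
  seg 1: (1,6) -> (13,6), length = 12
  seg 2: (13,6) -> (27.5,6), length = 14.5
  seg 3: (27.5,6) -> (39.5,6), length = 12
  seg 4: (39.5,6) -> (54,6), length = 14.5
Total = 53

Answer: 53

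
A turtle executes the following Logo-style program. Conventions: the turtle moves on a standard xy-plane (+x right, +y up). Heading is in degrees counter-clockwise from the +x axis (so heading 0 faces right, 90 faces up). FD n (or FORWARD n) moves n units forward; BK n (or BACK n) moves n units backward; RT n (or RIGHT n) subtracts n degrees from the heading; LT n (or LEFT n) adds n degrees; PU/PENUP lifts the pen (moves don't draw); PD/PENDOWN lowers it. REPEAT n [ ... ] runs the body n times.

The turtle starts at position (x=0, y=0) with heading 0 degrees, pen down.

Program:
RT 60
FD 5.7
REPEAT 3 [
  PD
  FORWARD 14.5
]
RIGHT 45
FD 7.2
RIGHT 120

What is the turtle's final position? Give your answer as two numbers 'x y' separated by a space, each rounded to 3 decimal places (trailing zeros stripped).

Answer: 22.737 -49.563

Derivation:
Executing turtle program step by step:
Start: pos=(0,0), heading=0, pen down
RT 60: heading 0 -> 300
FD 5.7: (0,0) -> (2.85,-4.936) [heading=300, draw]
REPEAT 3 [
  -- iteration 1/3 --
  PD: pen down
  FD 14.5: (2.85,-4.936) -> (10.1,-17.494) [heading=300, draw]
  -- iteration 2/3 --
  PD: pen down
  FD 14.5: (10.1,-17.494) -> (17.35,-30.051) [heading=300, draw]
  -- iteration 3/3 --
  PD: pen down
  FD 14.5: (17.35,-30.051) -> (24.6,-42.608) [heading=300, draw]
]
RT 45: heading 300 -> 255
FD 7.2: (24.6,-42.608) -> (22.737,-49.563) [heading=255, draw]
RT 120: heading 255 -> 135
Final: pos=(22.737,-49.563), heading=135, 5 segment(s) drawn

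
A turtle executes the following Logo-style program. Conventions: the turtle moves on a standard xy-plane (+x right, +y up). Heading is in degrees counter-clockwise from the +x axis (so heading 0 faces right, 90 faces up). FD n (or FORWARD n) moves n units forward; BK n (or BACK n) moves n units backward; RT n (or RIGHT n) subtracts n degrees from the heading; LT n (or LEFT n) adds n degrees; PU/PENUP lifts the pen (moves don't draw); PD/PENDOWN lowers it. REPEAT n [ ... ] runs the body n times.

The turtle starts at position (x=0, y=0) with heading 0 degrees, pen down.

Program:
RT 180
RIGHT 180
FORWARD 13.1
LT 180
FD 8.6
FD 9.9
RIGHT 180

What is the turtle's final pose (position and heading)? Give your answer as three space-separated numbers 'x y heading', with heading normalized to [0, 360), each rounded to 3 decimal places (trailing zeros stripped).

Answer: -5.4 0 0

Derivation:
Executing turtle program step by step:
Start: pos=(0,0), heading=0, pen down
RT 180: heading 0 -> 180
RT 180: heading 180 -> 0
FD 13.1: (0,0) -> (13.1,0) [heading=0, draw]
LT 180: heading 0 -> 180
FD 8.6: (13.1,0) -> (4.5,0) [heading=180, draw]
FD 9.9: (4.5,0) -> (-5.4,0) [heading=180, draw]
RT 180: heading 180 -> 0
Final: pos=(-5.4,0), heading=0, 3 segment(s) drawn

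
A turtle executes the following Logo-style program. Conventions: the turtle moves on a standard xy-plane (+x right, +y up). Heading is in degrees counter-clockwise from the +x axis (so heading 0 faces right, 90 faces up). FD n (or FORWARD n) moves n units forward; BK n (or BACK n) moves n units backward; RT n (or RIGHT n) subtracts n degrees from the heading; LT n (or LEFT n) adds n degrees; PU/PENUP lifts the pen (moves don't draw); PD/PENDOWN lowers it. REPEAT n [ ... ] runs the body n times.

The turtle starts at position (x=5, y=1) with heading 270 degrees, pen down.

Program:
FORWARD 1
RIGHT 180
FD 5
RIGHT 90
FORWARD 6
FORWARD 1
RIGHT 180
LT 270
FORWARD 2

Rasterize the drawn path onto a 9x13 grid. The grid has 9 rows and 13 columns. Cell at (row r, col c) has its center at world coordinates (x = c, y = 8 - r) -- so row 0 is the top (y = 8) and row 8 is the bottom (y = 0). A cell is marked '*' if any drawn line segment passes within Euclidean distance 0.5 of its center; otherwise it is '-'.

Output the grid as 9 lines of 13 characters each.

Segment 0: (5,1) -> (5,0)
Segment 1: (5,0) -> (5,5)
Segment 2: (5,5) -> (11,5)
Segment 3: (11,5) -> (12,5)
Segment 4: (12,5) -> (12,7)

Answer: -------------
------------*
------------*
-----********
-----*-------
-----*-------
-----*-------
-----*-------
-----*-------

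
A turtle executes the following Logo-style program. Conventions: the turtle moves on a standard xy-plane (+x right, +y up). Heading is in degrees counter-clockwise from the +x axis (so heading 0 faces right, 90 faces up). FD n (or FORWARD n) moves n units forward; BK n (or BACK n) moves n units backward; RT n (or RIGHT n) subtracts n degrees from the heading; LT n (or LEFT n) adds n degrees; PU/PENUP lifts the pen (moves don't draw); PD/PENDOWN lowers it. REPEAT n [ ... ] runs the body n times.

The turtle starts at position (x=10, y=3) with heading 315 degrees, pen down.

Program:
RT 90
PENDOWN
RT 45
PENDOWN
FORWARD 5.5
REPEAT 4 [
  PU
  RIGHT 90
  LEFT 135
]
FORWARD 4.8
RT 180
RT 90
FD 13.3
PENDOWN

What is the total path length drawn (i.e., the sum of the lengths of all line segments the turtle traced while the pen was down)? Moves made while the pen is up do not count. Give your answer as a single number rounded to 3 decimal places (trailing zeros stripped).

Executing turtle program step by step:
Start: pos=(10,3), heading=315, pen down
RT 90: heading 315 -> 225
PD: pen down
RT 45: heading 225 -> 180
PD: pen down
FD 5.5: (10,3) -> (4.5,3) [heading=180, draw]
REPEAT 4 [
  -- iteration 1/4 --
  PU: pen up
  RT 90: heading 180 -> 90
  LT 135: heading 90 -> 225
  -- iteration 2/4 --
  PU: pen up
  RT 90: heading 225 -> 135
  LT 135: heading 135 -> 270
  -- iteration 3/4 --
  PU: pen up
  RT 90: heading 270 -> 180
  LT 135: heading 180 -> 315
  -- iteration 4/4 --
  PU: pen up
  RT 90: heading 315 -> 225
  LT 135: heading 225 -> 0
]
FD 4.8: (4.5,3) -> (9.3,3) [heading=0, move]
RT 180: heading 0 -> 180
RT 90: heading 180 -> 90
FD 13.3: (9.3,3) -> (9.3,16.3) [heading=90, move]
PD: pen down
Final: pos=(9.3,16.3), heading=90, 1 segment(s) drawn

Segment lengths:
  seg 1: (10,3) -> (4.5,3), length = 5.5
Total = 5.5

Answer: 5.5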